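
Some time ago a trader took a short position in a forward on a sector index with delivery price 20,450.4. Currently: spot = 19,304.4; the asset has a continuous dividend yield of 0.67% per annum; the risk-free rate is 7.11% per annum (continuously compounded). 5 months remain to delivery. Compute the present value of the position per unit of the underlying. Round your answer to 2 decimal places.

Current fair forward for the remaining 5 months: F = S·e^((r − q)·T), (r − q) = 0.0711 − 0.0067 = 0.0644
F = 19304.4 · e^(0.0644 × 5/12) = 19304.4 × 1.02719659 = 19829.4139
Value of long forward = (F − K)·e^(−rT) = (19829.4139 − 20450.4) · e^(−0.0711·5/12)
= -620.9861 × 0.97080952 = -602.86
Short position value = −(long value) = 602.86

602.86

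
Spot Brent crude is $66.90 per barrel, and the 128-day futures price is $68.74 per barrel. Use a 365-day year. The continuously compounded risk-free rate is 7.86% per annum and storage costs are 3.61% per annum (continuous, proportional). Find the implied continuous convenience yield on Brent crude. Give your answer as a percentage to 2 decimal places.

F = S·e^((r+u−y)T) ⇒ (r+u−y) = ln(F/S)/T
ln(68.74/66.90) = 0.027132; /T ⇒ 0.077369
y = r + u − ln(F/S)/T = 0.0786 + 0.0361 − 0.077369 = 0.037331
y = 3.73%

3.73%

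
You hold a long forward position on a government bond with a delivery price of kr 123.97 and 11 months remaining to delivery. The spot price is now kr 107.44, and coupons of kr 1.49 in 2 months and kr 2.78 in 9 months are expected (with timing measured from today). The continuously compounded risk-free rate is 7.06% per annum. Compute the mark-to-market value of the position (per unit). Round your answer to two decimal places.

-kr 12.87

PV(remaining coupons) I = 1.49·e^(−0.0706·2/12) + 2.78·e^(−0.0706·9/12) = 4.1092
Current forward F = (S − I)·e^(rT) = (107.44 − 4.1092)·e^(0.0706·11/12) = 103.3308 × 1.066857 = 110.2392
Value (long) = (F − K)·e^(−rT) = (110.2392 − 123.97) × 0.937333 = -12.8703
Value = -kr 12.87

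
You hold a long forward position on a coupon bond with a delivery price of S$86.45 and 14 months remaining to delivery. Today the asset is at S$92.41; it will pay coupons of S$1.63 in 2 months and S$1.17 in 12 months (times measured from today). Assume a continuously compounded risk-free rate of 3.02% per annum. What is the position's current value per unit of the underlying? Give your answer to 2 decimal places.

PV(remaining coupons) I = 1.63·e^(−0.0302·2/12) + 1.17·e^(−0.0302·12/12) = 2.7570
Current forward F = (S − I)·e^(rT) = (92.41 − 2.7570)·e^(0.0302·14/12) = 89.6530 × 1.035861 = 92.8680
Value (long) = (F − K)·e^(−rT) = (92.8680 − 86.45) × 0.965380 = 6.1958
Value = S$6.20

S$6.20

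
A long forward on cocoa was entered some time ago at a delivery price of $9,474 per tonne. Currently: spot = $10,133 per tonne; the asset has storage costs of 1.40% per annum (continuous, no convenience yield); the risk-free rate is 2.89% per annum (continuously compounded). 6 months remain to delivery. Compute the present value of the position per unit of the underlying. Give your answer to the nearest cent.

$866.09 per tonne

Current fair forward for the remaining 6 months: F = S·e^((r + u)·T), (r + u) = 0.0289 + 0.0140 = 0.0429
F = 10133 · e^(0.0429 × 6/12) = 10133 × 1.02168170 = 10352.7007
Value of long forward = (F − K)·e^(−rT) = (10352.7007 − 9474) · e^(−0.0289·6/12)
= 878.7007 × 0.98565390 = 866.09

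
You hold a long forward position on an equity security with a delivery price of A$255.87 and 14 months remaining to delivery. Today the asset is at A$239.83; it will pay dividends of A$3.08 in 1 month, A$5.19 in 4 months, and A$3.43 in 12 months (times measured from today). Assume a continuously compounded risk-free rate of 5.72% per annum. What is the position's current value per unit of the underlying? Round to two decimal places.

-A$10.92

PV(remaining dividends) I = 3.08·e^(−0.0572·1/12) + 5.19·e^(−0.0572·4/12) + 3.43·e^(−0.0572·12/12) = 11.3966
Current forward F = (S − I)·e^(rT) = (239.83 − 11.3966)·e^(0.0572·14/12) = 228.4334 × 1.069010 = 244.1976
Value (long) = (F − K)·e^(−rT) = (244.1976 − 255.87) × 0.935445 = -10.9189
Value = -A$10.92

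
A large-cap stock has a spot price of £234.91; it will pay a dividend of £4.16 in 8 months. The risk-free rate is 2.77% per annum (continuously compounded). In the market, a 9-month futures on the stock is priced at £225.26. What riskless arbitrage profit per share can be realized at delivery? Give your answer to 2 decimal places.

PV(dividends) I = 4.16·e^(−0.0277·8/12) = 4.0839
Fair futures F* = (S − I)·e^(rT) = (234.91 − 4.0839)·e^0.020775 = 230.8261 × 1.020992 = 235.6716
Market £225.26 < fair 235.6716: forward underpriced → reverse cash-and-carry (short the stock, invest proceeds at r, pay the dividends, go long the forward).
Profit at T = |F_mkt − F*| = |225.26 − 235.6716| = £10.41 per share

£10.41 per share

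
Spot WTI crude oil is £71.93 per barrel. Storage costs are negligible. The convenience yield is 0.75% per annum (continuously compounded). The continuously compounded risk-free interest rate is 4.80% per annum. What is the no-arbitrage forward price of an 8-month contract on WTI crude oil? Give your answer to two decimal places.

Net carry = r + u − y = 0.0480 + 0.0000 − 0.0075 = 0.0405
F = S·e^((r+u−y)T) = 71.93 · e^(0.0405 × 8/12) = 71.93 · e^0.027000
= 71.93 × 1.027368 = £73.90 per barrel

£73.90 per barrel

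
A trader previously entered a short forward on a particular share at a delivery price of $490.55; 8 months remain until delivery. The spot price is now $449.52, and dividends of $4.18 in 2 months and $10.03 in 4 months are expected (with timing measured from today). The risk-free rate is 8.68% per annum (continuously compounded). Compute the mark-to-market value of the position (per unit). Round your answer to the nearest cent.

$27.31

PV(remaining dividends) I = 4.18·e^(−0.0868·2/12) + 10.03·e^(−0.0868·4/12) = 13.8639
Current forward F = (S − I)·e^(rT) = (449.52 − 13.8639)·e^(0.0868·8/12) = 435.6561 × 1.059574 = 461.6099
Value (long) = (F − K)·e^(−rT) = (461.6099 − 490.55) × 0.943776 = -27.3130
Short position value = −(long value) = $27.31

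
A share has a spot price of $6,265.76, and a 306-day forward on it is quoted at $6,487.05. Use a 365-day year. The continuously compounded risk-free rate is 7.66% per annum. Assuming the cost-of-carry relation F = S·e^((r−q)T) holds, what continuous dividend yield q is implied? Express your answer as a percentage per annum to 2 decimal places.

From F = S·e^((r−q)T): (r − q) = ln(F/S)/T
ln(6487.05/6265.76) = ln(1.035317) = 0.034708
(r − q) = 0.034708 / (306/365) = 0.041400
q = r − ln(F/S)/T = 0.0766 − 0.041400 = 0.035200
q = 3.52%

3.52%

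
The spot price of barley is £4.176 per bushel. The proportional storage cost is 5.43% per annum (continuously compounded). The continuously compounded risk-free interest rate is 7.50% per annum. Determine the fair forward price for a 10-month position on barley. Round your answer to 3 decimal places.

£4.651 per bushel

Net carry = r + u − y = 0.0750 + 0.0543 − 0.0000 = 0.1293
F = S·e^((r+u−y)T) = 4.176 · e^(0.1293 × 10/12) = 4.176 · e^0.107750
= 4.176 × 1.113769 = £4.651 per bushel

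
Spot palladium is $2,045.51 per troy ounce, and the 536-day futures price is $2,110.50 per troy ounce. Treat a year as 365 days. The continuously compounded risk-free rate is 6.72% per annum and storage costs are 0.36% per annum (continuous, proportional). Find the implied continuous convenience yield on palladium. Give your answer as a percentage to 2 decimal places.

F = S·e^((r+u−y)T) ⇒ (r+u−y) = ln(F/S)/T
ln(2110.50/2045.51) = 0.031278; /T ⇒ 0.021299
y = r + u − ln(F/S)/T = 0.0672 + 0.0036 − 0.021299 = 0.049501
y = 4.95%

4.95%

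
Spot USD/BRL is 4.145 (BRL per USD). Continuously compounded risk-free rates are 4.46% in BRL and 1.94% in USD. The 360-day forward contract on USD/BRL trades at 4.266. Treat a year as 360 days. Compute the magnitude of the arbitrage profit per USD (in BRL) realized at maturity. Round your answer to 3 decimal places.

Fair forward: F* = S·e^(carry·T), with carry = (r_BRL − r_USD) = 0.0446 − 0.0194 = 0.0252
F* = 4.145 · e^(0.0252 × 360/360) = 4.145 · e^0.025200 = 4.145 × 1.025520 = 4.2508
Market 4.266 > fair 4.2508: forward overpriced → cash-and-carry (buy spot, short the forward).
At maturity, profit = |F_mkt − F*| = |4.266 − 4.2508| = 0.015 per USD (in BRL)

0.015 per USD (in BRL)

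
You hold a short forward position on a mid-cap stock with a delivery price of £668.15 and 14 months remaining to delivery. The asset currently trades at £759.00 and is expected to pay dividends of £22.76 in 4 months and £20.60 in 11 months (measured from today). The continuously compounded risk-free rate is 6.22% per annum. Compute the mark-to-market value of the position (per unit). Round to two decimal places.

-£95.87

PV(remaining dividends) I = 22.76·e^(−0.0622·4/12) + 20.60·e^(−0.0622·11/12) = 41.7513
Current forward F = (S − I)·e^(rT) = (759.00 − 41.7513)·e^(0.0622·14/12) = 717.2487 × 1.075264 = 771.2317
Value (long) = (F − K)·e^(−rT) = (771.2317 − 668.15) × 0.930004 = 95.8664
Short position value = −(long value) = -£95.87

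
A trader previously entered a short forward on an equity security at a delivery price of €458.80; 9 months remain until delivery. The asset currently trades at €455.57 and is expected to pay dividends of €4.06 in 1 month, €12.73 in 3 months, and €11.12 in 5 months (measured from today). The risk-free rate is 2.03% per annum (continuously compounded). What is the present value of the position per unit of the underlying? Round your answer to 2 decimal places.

PV(remaining dividends) I = 4.06·e^(−0.0203·1/12) + 12.73·e^(−0.0203·3/12) + 11.12·e^(−0.0203·5/12) = 27.7450
Current forward F = (S − I)·e^(rT) = (455.57 − 27.7450)·e^(0.0203·9/12) = 427.8250 × 1.015341 = 434.3883
Value (long) = (F − K)·e^(−rT) = (434.3883 − 458.80) × 0.984890 = -24.0428
Short position value = −(long value) = €24.04

€24.04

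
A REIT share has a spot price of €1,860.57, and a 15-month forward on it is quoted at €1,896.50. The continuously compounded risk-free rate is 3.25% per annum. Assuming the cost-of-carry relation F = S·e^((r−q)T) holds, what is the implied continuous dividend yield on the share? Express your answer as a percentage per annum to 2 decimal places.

From F = S·e^((r−q)T): (r − q) = ln(F/S)/T
ln(1896.50/1860.57) = ln(1.019311) = 0.019127
(r − q) = 0.019127 / (15/12) = 0.015302
q = r − ln(F/S)/T = 0.0325 − 0.015302 = 0.017198
q = 1.72%

1.72%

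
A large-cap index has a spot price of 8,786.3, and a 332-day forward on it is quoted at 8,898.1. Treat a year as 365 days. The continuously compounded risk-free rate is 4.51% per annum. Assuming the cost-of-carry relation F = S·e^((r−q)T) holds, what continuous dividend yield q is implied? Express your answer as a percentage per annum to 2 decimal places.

3.12%

From F = S·e^((r−q)T): (r − q) = ln(F/S)/T
ln(8898.1/8786.3) = ln(1.012724) = 0.012644
(r − q) = 0.012644 / (332/365) = 0.013901
q = r − ln(F/S)/T = 0.0451 − 0.013901 = 0.031199
q = 3.12%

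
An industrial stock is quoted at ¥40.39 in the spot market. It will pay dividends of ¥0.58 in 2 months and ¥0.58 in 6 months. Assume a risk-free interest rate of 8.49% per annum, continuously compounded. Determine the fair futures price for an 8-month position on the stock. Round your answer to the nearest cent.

PV(dividends) I = 0.58·e^(−0.0849·2/12) + 0.58·e^(−0.0849·6/12)
I = 0.5719 + 0.5559 = 1.1278
F = (S − I)·e^(rT) = (40.39 − 1.1278) · e^(0.0849·8/12)
= 39.2622 · e^0.056600 = 39.2622 × 1.058232 = ¥41.55

¥41.55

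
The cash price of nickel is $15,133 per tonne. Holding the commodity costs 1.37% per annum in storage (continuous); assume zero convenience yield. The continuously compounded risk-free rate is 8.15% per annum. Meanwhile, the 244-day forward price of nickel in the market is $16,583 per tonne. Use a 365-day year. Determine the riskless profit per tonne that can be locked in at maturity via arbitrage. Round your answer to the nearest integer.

Fair forward: F* = S·e^(carry·T), with carry = (r + u) = 0.0815 + 0.0137 = 0.0952
F* = 15133 · e^(0.0952 × 244/365) = 15133 · e^0.063641 = 15133 × 1.065710 = $16127.3894
Market $16583 > fair $16127.3894: forward overpriced → cash-and-carry (buy spot, short the forward).
At maturity, profit = |F_mkt − F*| = |16583 − 16127.3894| = $456 per tonne

$456 per tonne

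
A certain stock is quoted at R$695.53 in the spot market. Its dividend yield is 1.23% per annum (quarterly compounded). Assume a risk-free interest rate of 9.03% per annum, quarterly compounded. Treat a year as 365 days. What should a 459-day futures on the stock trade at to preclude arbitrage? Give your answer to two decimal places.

F = S · (1+r/4)^(4T) / (1+q/4)^(4T)
= 695.53 × 1.118840 / 1.015564 = 695.53 × 1.101693
F = R$766.26

R$766.26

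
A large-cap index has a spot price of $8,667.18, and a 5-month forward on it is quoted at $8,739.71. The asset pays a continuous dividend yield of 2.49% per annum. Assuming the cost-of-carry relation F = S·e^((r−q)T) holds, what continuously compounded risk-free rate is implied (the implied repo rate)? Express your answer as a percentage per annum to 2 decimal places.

4.49%

From F = S·e^((r−q)T): (r − q) = ln(F/S)/T
ln(8739.71/8667.18) = ln(1.008368) = 0.008333
(r − q) = 0.008333 / (5/12) = 0.019999
r = ln(F/S)/T + q = 0.019999 + 0.0249 = 0.044899
r = 4.49%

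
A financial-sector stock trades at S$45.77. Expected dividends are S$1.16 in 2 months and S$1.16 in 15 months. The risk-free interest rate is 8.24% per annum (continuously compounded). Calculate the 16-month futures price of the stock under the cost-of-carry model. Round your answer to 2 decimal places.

S$48.64

PV(dividends) I = 1.16·e^(−0.0824·2/12) + 1.16·e^(−0.0824·15/12)
I = 1.1442 + 1.0465 = 2.1907
F = (S − I)·e^(rT) = (45.77 − 2.1907) · e^(0.0824·16/12)
= 43.5793 · e^0.109867 = 43.5793 × 1.116130 = S$48.64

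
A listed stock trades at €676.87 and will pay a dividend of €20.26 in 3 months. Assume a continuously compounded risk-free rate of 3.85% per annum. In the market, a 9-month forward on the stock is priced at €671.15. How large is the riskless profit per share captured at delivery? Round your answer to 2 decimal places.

€4.90 per share

PV(dividends) I = 20.26·e^(−0.0385·3/12) = 20.0659
Fair forward F* = (S − I)·e^(rT) = (676.87 − 20.0659)·e^0.028875 = 656.8041 × 1.029296 = 676.0458
Market €671.15 < fair 676.0458: forward underpriced → reverse cash-and-carry (short the stock, invest proceeds at r, pay the dividends, go long the forward).
Profit at T = |F_mkt − F*| = |671.15 − 676.0458| = €4.90 per share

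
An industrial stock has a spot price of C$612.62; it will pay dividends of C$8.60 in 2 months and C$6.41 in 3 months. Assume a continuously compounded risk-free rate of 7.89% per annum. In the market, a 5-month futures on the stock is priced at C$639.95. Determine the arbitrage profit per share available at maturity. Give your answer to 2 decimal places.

PV(dividends) I = 8.60·e^(−0.0789·2/12) + 6.41·e^(−0.0789·3/12) = 14.7725
Fair futures F* = (S − I)·e^(rT) = (612.62 − 14.7725)·e^0.032875 = 597.8475 × 1.033421 = 617.8282
Market C$639.95 > fair 617.8282: forward overpriced → cash-and-carry (borrow at r, buy the stock and collect the dividends, short the forward).
Profit at T = |F_mkt − F*| = |639.95 − 617.8282| = C$22.12 per share

C$22.12 per share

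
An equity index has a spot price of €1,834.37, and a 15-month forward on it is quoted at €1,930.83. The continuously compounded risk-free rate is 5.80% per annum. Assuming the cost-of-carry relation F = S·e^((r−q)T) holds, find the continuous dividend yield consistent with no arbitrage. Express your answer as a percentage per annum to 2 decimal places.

1.70%

From F = S·e^((r−q)T): (r − q) = ln(F/S)/T
ln(1930.83/1834.37) = ln(1.052585) = 0.051249
(r − q) = 0.051249 / (15/12) = 0.040999
q = r − ln(F/S)/T = 0.0580 − 0.040999 = 0.017001
q = 1.70%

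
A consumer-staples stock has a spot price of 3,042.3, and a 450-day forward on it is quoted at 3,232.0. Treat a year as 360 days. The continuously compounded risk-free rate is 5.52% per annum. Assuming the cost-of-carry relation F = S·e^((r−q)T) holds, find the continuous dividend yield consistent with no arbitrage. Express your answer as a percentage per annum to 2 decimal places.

From F = S·e^((r−q)T): (r − q) = ln(F/S)/T
ln(3232.0/3042.3) = ln(1.062354) = 0.060487
(r − q) = 0.060487 / (450/360) = 0.048390
q = r − ln(F/S)/T = 0.0552 − 0.048390 = 0.006810
q = 0.68%

0.68%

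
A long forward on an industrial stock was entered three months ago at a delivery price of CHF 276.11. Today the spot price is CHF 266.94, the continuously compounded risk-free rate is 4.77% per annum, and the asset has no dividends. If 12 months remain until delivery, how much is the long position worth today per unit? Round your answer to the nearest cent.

CHF 3.69

Current fair forward for the remaining 12 months: F = S·e^(r·T), r = 0.0477
F = 266.94 · e^(0.0477 × 12/12) = 266.94 × 1.048856 = 279.9816
Value of long forward = (F − K)·e^(−rT) = (279.9816 − 276.11) · e^(−0.0477·12/12)
= 3.8716 × 0.953420 = 3.69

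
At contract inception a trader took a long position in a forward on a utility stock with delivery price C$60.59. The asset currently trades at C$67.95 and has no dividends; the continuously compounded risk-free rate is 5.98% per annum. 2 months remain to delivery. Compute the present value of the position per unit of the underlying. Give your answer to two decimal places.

Current fair forward for the remaining 2 months: F = S·e^(r·T), r = 0.0598
F = 67.95 · e^(0.0598 × 2/12) = 67.95 × 1.010016 = 68.6306
Value of long forward = (F − K)·e^(−rT) = (68.6306 − 60.59) · e^(−0.0598·2/12)
= 8.0406 × 0.990083 = 7.96

C$7.96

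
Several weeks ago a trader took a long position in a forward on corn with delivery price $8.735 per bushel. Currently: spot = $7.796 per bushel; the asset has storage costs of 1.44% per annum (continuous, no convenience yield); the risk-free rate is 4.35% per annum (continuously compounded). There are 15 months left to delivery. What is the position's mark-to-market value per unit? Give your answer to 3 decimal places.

-$0.335 per bushel

Current fair forward for the remaining 15 months: F = S·e^((r + u)·T), (r + u) = 0.0435 + 0.0144 = 0.0579
F = 7.796 · e^(0.0579 × 15/12) = 7.796 × 1.075058 = 8.3812
Value of long forward = (F − K)·e^(−rT) = (8.3812 − 8.735) · e^(−0.0435·15/12)
= -0.3538 × 0.947077 = -0.335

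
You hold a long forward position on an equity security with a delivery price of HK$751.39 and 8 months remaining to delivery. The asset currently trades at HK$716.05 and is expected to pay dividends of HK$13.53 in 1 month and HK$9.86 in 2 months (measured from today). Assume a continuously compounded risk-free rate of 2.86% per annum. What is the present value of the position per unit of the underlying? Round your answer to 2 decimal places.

PV(remaining dividends) I = 13.53·e^(−0.0286·1/12) + 9.86·e^(−0.0286·2/12) = 23.3109
Current forward F = (S − I)·e^(rT) = (716.05 − 23.3109)·e^(0.0286·8/12) = 692.7391 × 1.019250 = 706.0743
Value (long) = (F − K)·e^(−rT) = (706.0743 − 751.39) × 0.981114 = -44.4599
Value = -HK$44.46

-HK$44.46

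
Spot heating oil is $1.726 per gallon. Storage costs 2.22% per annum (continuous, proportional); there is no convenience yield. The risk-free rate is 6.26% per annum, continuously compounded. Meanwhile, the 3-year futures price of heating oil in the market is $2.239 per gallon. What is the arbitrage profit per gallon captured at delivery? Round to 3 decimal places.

Fair futures: F* = S·e^(carry·T), with carry = (r + u) = 0.0626 + 0.0222 = 0.0848
F* = 1.726 · e^(0.0848 × 3) = 1.726 · e^0.254400 = 1.726 × 1.289688 = $2.2260
Market $2.239 > fair $2.2260: forward overpriced → cash-and-carry (buy spot, short the forward).
At maturity, profit = |F_mkt − F*| = |2.239 − 2.2260| = $0.013 per gallon

$0.013 per gallon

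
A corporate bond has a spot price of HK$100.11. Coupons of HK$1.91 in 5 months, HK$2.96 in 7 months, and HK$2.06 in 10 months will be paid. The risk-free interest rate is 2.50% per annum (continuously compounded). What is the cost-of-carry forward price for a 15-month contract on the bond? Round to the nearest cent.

HK$96.25

PV(coupons) I = 1.91·e^(−0.0250·5/12) + 2.96·e^(−0.0250·7/12) + 2.06·e^(−0.0250·10/12)
I = 1.8902 + 2.9171 + 2.0175 = 6.8248
F = (S − I)·e^(rT) = (100.11 − 6.8248) · e^(0.0250·15/12)
= 93.2852 · e^0.031250 = 93.2852 × 1.031743 = HK$96.25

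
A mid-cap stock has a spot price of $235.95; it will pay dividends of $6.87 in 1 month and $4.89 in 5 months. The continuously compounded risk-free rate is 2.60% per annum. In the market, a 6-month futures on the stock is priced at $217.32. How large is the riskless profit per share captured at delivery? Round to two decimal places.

PV(dividends) I = 6.87·e^(−0.0260·1/12) + 4.89·e^(−0.0260·5/12) = 11.6924
Fair futures F* = (S − I)·e^(rT) = (235.95 − 11.6924)·e^0.013000 = 224.2576 × 1.013085 = 227.1920
Market $217.32 < fair 227.1920: forward underpriced → reverse cash-and-carry (short the stock, invest proceeds at r, pay the dividends, go long the forward).
Profit at T = |F_mkt − F*| = |217.32 − 227.1920| = $9.87 per share

$9.87 per share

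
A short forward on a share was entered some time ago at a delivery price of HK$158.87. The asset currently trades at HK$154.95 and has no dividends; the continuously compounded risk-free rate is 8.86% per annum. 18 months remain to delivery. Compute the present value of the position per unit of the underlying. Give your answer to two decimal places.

-HK$15.85

Current fair forward for the remaining 18 months: F = S·e^(r·T), r = 0.0886
F = 154.95 · e^(0.0886 × 18/12) = 154.95 × 1.142136 = 176.9740
Value of long forward = (F − K)·e^(−rT) = (176.9740 − 158.87) · e^(−0.0886·18/12)
= 18.1040 × 0.875553 = 15.85
Short position value = −(long value) = -HK$15.85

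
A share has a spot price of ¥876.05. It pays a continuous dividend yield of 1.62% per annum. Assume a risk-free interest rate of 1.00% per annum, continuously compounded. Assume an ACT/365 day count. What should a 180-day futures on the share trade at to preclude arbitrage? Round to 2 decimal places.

F = S·e^((r − q)T) = 876.05 · e^((0.0100 − 0.0162) × 180/365)
= 876.05 · e^-0.003058 = 876.05 × 0.996947
F = ¥873.38

¥873.38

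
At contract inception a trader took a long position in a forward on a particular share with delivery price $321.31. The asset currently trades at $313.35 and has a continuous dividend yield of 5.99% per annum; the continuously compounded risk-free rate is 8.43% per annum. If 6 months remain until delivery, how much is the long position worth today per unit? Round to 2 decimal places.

-$3.94

Current fair forward for the remaining 6 months: F = S·e^((r − q)·T), (r − q) = 0.0843 − 0.0599 = 0.0244
F = 313.35 · e^(0.0244 × 6/12) = 313.35 × 1.012275 = 317.1964
Value of long forward = (F − K)·e^(−rT) = (317.1964 − 321.31) · e^(−0.0843·6/12)
= -4.1136 × 0.958726 = -3.94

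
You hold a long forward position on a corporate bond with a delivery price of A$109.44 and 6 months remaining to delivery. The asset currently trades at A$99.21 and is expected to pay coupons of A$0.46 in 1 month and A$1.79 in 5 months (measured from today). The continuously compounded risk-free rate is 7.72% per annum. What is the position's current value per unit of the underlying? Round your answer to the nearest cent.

-A$8.28

PV(remaining coupons) I = 0.46·e^(−0.0772·1/12) + 1.79·e^(−0.0772·5/12) = 2.1904
Current forward F = (S − I)·e^(rT) = (99.21 − 2.1904)·e^(0.0772·6/12) = 97.0196 × 1.039355 = 100.8378
Value (long) = (F − K)·e^(−rT) = (100.8378 − 109.44) × 0.962135 = -8.2765
Value = -A$8.28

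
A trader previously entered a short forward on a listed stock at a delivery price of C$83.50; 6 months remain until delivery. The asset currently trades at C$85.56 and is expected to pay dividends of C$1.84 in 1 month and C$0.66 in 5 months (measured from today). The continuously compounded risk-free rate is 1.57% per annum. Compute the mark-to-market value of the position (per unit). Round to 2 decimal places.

PV(remaining dividends) I = 1.84·e^(−0.0157·1/12) + 0.66·e^(−0.0157·5/12) = 2.4933
Current forward F = (S − I)·e^(rT) = (85.56 − 2.4933)·e^(0.0157·6/12) = 83.0667 × 1.007881 = 83.7213
Value (long) = (F − K)·e^(−rT) = (83.7213 − 83.50) × 0.992181 = 0.2196
Short position value = −(long value) = -C$0.22

-C$0.22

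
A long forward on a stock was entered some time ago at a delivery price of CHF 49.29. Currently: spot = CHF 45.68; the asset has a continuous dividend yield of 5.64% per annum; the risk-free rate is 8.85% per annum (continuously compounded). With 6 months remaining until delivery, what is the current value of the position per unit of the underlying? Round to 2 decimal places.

Current fair forward for the remaining 6 months: F = S·e^((r − q)·T), (r − q) = 0.0885 − 0.0564 = 0.0321
F = 45.68 · e^(0.0321 × 6/12) = 45.68 × 1.016179 = 46.4191
Value of long forward = (F − K)·e^(−rT) = (46.4191 − 49.29) · e^(−0.0885·6/12)
= -2.8709 × 0.956715 = -2.75

-CHF 2.75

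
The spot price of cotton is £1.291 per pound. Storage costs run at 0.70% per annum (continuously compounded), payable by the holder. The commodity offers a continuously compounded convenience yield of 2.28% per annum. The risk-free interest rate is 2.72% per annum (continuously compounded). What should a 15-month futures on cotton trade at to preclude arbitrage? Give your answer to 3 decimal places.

Net carry = r + u − y = 0.0272 + 0.0070 − 0.0228 = 0.0114
F = S·e^((r+u−y)T) = 1.291 · e^(0.0114 × 15/12) = 1.291 · e^0.014250
= 1.291 × 1.014352 = £1.310 per pound

£1.310 per pound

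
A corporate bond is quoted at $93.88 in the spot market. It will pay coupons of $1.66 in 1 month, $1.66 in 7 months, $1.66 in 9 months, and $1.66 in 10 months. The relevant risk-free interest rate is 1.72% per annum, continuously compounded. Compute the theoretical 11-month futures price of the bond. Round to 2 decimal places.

$88.69

PV(coupons) I = 1.66·e^(−0.0172·1/12) + 1.66·e^(−0.0172·7/12) + 1.66·e^(−0.0172·9/12) + 1.66·e^(−0.0172·10/12)
I = 1.6576 + 1.6434 + 1.6387 + 1.6364 = 6.5761
F = (S − I)·e^(rT) = (93.88 − 6.5761) · e^(0.0172·11/12)
= 87.3039 · e^0.015767 = 87.3039 × 1.015892 = $88.69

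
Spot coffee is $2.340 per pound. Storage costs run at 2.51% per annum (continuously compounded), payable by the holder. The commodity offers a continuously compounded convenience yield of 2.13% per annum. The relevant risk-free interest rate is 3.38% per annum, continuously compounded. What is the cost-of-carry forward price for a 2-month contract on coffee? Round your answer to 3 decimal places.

Net carry = r + u − y = 0.0338 + 0.0251 − 0.0213 = 0.0376
F = S·e^((r+u−y)T) = 2.340 · e^(0.0376 × 2/12) = 2.340 · e^0.006267
= 2.340 × 1.006287 = $2.355 per pound

$2.355 per pound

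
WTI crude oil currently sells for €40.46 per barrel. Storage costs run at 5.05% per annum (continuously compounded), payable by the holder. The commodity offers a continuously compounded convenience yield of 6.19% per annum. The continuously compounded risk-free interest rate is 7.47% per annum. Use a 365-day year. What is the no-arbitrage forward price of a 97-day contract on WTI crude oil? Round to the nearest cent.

Net carry = r + u − y = 0.0747 + 0.0505 − 0.0619 = 0.0633
F = S·e^((r+u−y)T) = 40.46 · e^(0.0633 × 97/365) = 40.46 · e^0.016822
= 40.46 × 1.016964 = €41.15 per barrel

€41.15 per barrel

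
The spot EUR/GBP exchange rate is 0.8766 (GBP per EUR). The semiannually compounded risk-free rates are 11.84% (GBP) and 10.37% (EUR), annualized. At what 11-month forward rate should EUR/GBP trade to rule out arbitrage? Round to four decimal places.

By covered interest parity, F = S · (1+r_GBP/2)^(2T) / (1+r_EUR/2)^(2T)
= 0.8766 × 1.111202 / 1.097106 = 0.8766 × 1.012848
F = 0.8879 GBP per EUR

0.8879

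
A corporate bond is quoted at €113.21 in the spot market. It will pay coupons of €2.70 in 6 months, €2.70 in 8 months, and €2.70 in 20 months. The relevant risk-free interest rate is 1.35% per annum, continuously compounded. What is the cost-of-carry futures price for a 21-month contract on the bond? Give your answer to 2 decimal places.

€107.73

PV(coupons) I = 2.70·e^(−0.0135·6/12) + 2.70·e^(−0.0135·8/12) + 2.70·e^(−0.0135·20/12)
I = 2.6818 + 2.6758 + 2.6399 = 7.9975
F = (S − I)·e^(rT) = (113.21 − 7.9975) · e^(0.0135·21/12)
= 105.2125 · e^0.023625 = 105.2125 × 1.023906 = €107.73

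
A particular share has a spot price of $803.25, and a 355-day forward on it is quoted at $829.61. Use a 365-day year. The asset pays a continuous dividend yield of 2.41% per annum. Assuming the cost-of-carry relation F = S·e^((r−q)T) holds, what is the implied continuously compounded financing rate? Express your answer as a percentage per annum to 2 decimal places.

5.73%

From F = S·e^((r−q)T): (r − q) = ln(F/S)/T
ln(829.61/803.25) = ln(1.032817) = 0.032290
(r − q) = 0.032290 / (355/365) = 0.033200
r = ln(F/S)/T + q = 0.033200 + 0.0241 = 0.057300
r = 5.73%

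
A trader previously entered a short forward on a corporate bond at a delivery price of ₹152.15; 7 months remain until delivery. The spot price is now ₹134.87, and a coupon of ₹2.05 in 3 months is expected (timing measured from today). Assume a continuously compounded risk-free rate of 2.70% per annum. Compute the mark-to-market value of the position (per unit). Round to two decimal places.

PV(remaining coupons) I = 2.05·e^(−0.0270·3/12) = 2.0362
Current forward F = (S − I)·e^(rT) = (134.87 − 2.0362)·e^(0.0270·7/12) = 132.8338 × 1.015875 = 134.9425
Value (long) = (F − K)·e^(−rT) = (134.9425 − 152.15) × 0.984373 = -16.9386
Short position value = −(long value) = ₹16.94

₹16.94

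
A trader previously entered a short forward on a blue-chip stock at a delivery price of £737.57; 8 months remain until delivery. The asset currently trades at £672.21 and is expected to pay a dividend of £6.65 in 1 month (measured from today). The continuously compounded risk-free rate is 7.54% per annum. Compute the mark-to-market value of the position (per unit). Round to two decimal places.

£35.81

PV(remaining dividends) I = 6.65·e^(−0.0754·1/12) = 6.6083
Current forward F = (S − I)·e^(rT) = (672.21 − 6.6083)·e^(0.0754·8/12) = 665.6017 × 1.051551 = 699.9141
Value (long) = (F − K)·e^(−rT) = (699.9141 − 737.57) × 0.950976 = -35.8099
Short position value = −(long value) = £35.81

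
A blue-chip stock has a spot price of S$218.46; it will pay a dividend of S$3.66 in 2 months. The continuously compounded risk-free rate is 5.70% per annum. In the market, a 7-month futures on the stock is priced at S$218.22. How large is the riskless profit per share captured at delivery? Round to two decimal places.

S$3.88 per share

PV(dividends) I = 3.66·e^(−0.0570·2/12) = 3.6254
Fair futures F* = (S − I)·e^(rT) = (218.46 − 3.6254)·e^0.033250 = 214.8346 × 1.033809 = 222.0979
Market S$218.22 < fair 222.0979: forward underpriced → reverse cash-and-carry (short the stock, invest proceeds at r, pay the dividends, go long the forward).
Profit at T = |F_mkt − F*| = |218.22 − 222.0979| = S$3.88 per share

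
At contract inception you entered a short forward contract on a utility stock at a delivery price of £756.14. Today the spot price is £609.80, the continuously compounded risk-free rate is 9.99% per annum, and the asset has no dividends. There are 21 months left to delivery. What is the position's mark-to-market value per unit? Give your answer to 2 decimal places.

Current fair forward for the remaining 21 months: F = S·e^(r·T), r = 0.0999
F = 609.80 · e^(0.0999 × 21/12) = 609.80 × 1.191038 = 726.2950
Value of long forward = (F − K)·e^(−rT) = (726.2950 − 756.14) · e^(−0.0999·21/12)
= -29.8450 × 0.839604 = -25.06
Short position value = −(long value) = £25.06

£25.06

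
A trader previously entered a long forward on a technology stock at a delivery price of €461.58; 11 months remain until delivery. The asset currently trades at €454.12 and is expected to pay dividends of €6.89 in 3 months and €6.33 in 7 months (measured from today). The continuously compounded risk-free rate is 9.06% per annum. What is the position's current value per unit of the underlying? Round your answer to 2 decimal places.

€16.59

PV(remaining dividends) I = 6.89·e^(−0.0906·3/12) + 6.33·e^(−0.0906·7/12) = 12.7398
Current forward F = (S − I)·e^(rT) = (454.12 − 12.7398)·e^(0.0906·11/12) = 441.3802 × 1.086596 = 479.6020
Value (long) = (F − K)·e^(−rT) = (479.6020 − 461.58) × 0.920305 = 16.5857
Value = €16.59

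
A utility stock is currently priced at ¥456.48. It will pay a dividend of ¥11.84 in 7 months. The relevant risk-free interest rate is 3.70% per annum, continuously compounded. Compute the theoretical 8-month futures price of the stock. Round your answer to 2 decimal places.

PV(dividends) I = 11.84·e^(−0.0370·7/12)
I = 11.5872
F = (S − I)·e^(rT) = (456.48 − 11.5872) · e^(0.0370·8/12)
= 444.8928 · e^0.024667 = 444.8928 × 1.024974 = ¥456.00

¥456.00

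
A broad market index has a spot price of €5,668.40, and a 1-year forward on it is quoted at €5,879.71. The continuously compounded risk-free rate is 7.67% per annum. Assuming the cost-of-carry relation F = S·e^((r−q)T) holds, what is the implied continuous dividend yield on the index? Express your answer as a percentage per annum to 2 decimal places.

4.01%

From F = S·e^((r−q)T): (r − q) = ln(F/S)/T
ln(5879.71/5668.40) = ln(1.037279) = 0.036601
(r − q) = 0.036601 / (12/12) = 0.036601
q = r − ln(F/S)/T = 0.0767 − 0.036601 = 0.040099
q = 4.01%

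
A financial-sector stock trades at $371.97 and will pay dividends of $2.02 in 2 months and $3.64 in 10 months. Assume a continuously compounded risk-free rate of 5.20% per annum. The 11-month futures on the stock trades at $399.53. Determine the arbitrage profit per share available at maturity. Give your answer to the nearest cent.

$15.16 per share

PV(dividends) I = 2.02·e^(−0.0520·2/12) + 3.64·e^(−0.0520·10/12) = 5.4882
Fair futures F* = (S − I)·e^(rT) = (371.97 − 5.4882)·e^0.047667 = 366.4818 × 1.048821 = 384.3738
Market $399.53 > fair 384.3738: forward overpriced → cash-and-carry (borrow at r, buy the stock and collect the dividends, short the forward).
Profit at T = |F_mkt − F*| = |399.53 − 384.3738| = $15.16 per share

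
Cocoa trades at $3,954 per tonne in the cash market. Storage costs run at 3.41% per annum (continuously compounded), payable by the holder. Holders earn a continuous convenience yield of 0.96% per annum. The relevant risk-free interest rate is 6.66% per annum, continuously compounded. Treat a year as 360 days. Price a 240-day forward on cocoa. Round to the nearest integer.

$4,202 per tonne

Net carry = r + u − y = 0.0666 + 0.0341 − 0.0096 = 0.0911
F = S·e^((r+u−y)T) = 3954 · e^(0.0911 × 240/360) = 3954 · e^0.060733
= 3954 × 1.062615 = $4,202 per tonne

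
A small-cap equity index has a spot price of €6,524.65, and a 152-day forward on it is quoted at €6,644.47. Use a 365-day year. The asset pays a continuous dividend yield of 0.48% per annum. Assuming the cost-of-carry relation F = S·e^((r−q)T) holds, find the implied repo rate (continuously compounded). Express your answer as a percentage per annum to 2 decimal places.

From F = S·e^((r−q)T): (r − q) = ln(F/S)/T
ln(6644.47/6524.65) = ln(1.018364) = 0.018197
(r − q) = 0.018197 / (152/365) = 0.043697
r = ln(F/S)/T + q = 0.043697 + 0.0048 = 0.048497
r = 4.85%

4.85%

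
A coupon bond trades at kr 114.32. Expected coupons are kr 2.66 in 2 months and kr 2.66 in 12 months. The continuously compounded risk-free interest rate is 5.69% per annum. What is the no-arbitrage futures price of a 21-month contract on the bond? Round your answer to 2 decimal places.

kr 120.60

PV(coupons) I = 2.66·e^(−0.0569·2/12) + 2.66·e^(−0.0569·12/12)
I = 2.6349 + 2.5129 = 5.1478
F = (S − I)·e^(rT) = (114.32 − 5.1478) · e^(0.0569·21/12)
= 109.1722 · e^0.099575 = 109.1722 × 1.104701 = kr 120.60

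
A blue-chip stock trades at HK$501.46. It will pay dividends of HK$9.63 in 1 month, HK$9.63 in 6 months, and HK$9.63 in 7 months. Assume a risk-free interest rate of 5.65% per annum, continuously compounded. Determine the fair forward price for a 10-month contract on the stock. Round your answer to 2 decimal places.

HK$496.01

PV(dividends) I = 9.63·e^(−0.0565·1/12) + 9.63·e^(−0.0565·6/12) + 9.63·e^(−0.0565·7/12)
I = 9.5848 + 9.3618 + 9.3178 = 28.2644
F = (S − I)·e^(rT) = (501.46 − 28.2644) · e^(0.0565·10/12)
= 473.1956 · e^0.047083 = 473.1956 × 1.048209 = HK$496.01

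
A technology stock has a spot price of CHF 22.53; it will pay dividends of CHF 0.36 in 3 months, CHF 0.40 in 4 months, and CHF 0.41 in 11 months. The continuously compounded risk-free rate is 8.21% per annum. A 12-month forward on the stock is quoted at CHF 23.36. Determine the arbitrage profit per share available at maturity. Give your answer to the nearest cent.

PV(dividends) I = 0.36·e^(−0.0821·3/12) + 0.40·e^(−0.0821·4/12) + 0.41·e^(−0.0821·11/12) = 1.1222
Fair forward F* = (S − I)·e^(rT) = (22.53 − 1.1222)·e^0.082100 = 21.4078 × 1.085564 = 23.2395
Market CHF 23.36 > fair 23.2395: forward overpriced → cash-and-carry (borrow at r, buy the stock and collect the dividends, short the forward).
Profit at T = |F_mkt − F*| = |23.36 − 23.2395| = CHF 0.12 per share

CHF 0.12 per share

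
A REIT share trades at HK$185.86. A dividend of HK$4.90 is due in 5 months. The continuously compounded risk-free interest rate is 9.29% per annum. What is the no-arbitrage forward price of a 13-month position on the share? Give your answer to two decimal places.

PV(dividends) I = 4.90·e^(−0.0929·5/12)
I = 4.7140
F = (S − I)·e^(rT) = (185.86 − 4.7140) · e^(0.0929·13/12)
= 181.1460 · e^0.100642 = 181.1460 × 1.105881 = HK$200.33

HK$200.33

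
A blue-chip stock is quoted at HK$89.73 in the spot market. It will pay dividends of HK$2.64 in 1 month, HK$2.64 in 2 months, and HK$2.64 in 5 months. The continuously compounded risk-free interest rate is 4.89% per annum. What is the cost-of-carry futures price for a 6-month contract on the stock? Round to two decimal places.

HK$83.92

PV(dividends) I = 2.64·e^(−0.0489·1/12) + 2.64·e^(−0.0489·2/12) + 2.64·e^(−0.0489·5/12)
I = 2.6293 + 2.6186 + 2.5868 = 7.8347
F = (S − I)·e^(rT) = (89.73 − 7.8347) · e^(0.0489·6/12)
= 81.8953 · e^0.024450 = 81.8953 × 1.024751 = HK$83.92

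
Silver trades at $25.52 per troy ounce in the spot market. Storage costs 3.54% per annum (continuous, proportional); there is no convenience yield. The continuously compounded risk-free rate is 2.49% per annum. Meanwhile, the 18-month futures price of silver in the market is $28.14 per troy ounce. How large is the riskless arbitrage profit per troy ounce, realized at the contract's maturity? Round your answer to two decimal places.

$0.20 per troy ounce

Fair futures: F* = S·e^(carry·T), with carry = (r + u) = 0.0249 + 0.0354 = 0.0603
F* = 25.52 · e^(0.0603 × 18/12) = 25.52 · e^0.090450 = 25.52 × 1.094667 = $27.9359
Market $28.14 > fair $27.9359: forward overpriced → cash-and-carry (buy spot, short the forward).
At maturity, profit = |F_mkt − F*| = |28.14 − 27.9359| = $0.20 per troy ounce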